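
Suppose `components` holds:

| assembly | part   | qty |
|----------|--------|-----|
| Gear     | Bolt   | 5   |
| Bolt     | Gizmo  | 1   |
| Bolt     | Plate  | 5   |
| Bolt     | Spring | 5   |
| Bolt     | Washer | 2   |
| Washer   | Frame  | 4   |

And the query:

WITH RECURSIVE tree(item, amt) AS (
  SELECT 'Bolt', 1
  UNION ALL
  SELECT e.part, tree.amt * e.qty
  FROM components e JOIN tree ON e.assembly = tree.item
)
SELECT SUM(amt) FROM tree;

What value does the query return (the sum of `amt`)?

Base: (Bolt, amt=1).
Iteration 1: components of {Bolt} -> Gizmo = 1*1 = 1, Plate = 1*5 = 5, Spring = 1*5 = 5, Washer = 1*2 = 2.
Iteration 2: components of {Gizmo,Plate,Spring,Washer} -> Frame = 2*4 = 8.
Iteration 3: no further components; recursion stops.
SUM(amt) = 1 + 1 + 5 + 5 + 2 + 8 = 22.

22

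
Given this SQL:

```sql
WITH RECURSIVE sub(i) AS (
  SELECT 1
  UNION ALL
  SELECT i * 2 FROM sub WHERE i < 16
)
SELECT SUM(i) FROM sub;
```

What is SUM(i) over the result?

Base: i=1.
Iteration 1: 1 < 16 holds -> i = 1 * 2 = 2.
Iteration 2: 2 < 16 holds -> i = 2 * 2 = 4.
Iteration 3: 4 < 16 holds -> i = 4 * 2 = 8.
Iteration 4: 8 < 16 holds -> i = 8 * 2 = 16.
Iteration 5: 16 < 16 fails; recursion stops.
SUM(i) = 1 + 2 + 4 + 8 + 16 = 31.

31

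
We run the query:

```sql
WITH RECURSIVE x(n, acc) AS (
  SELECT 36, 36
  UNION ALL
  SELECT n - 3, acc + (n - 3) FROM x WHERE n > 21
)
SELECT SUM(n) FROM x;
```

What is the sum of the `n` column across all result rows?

171

Base: n=36, acc=36.
Iteration 1: 36 > 21 holds -> n = 36 - 3 = 33, acc = 36 + 33 = 69.
Iteration 2: 33 > 21 holds -> n = 33 - 3 = 30, acc = 69 + 30 = 99.
Iteration 3: 30 > 21 holds -> n = 30 - 3 = 27, acc = 99 + 27 = 126.
Iteration 4: 27 > 21 holds -> n = 27 - 3 = 24, acc = 126 + 24 = 150.
Iteration 5: 24 > 21 holds -> n = 24 - 3 = 21, acc = 150 + 21 = 171.
Iteration 6: 21 > 21 fails; recursion stops.
SUM(n) = 36 + 33 + 30 + 27 + 24 + 21 = 171.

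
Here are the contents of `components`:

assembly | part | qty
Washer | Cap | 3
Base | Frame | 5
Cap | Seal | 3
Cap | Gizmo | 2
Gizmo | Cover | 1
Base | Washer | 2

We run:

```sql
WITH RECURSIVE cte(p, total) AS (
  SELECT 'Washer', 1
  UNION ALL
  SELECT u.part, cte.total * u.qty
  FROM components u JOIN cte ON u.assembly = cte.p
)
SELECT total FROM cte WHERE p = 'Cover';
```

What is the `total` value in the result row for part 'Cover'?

Base: (Washer, total=1).
Iteration 1: components of {Washer} -> Cap = 1*3 = 3.
Iteration 2: components of {Cap} -> Gizmo = 3*2 = 6, Seal = 3*3 = 9.
Iteration 3: components of {Gizmo,Seal} -> Cover = 6*1 = 6.
Iteration 4: no further components; recursion stops.

6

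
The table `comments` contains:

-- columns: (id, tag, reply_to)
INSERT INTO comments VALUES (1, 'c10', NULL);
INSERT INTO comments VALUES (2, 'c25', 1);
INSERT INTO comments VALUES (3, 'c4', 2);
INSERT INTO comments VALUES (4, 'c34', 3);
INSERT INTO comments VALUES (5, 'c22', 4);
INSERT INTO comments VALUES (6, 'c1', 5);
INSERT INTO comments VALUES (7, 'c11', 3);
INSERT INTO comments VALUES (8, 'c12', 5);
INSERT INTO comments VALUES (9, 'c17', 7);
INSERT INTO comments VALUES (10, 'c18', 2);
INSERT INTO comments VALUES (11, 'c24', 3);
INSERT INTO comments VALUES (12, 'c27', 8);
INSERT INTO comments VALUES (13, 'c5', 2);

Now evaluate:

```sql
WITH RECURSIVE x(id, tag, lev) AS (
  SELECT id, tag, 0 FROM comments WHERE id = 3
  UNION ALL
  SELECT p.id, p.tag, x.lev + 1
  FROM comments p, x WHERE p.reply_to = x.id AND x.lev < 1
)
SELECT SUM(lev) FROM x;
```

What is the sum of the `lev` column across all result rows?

3

Base: id=3 (c4) at lev 0.
Iteration 1: rows with reply_to in {3} -> c34 (id 4, lev 1), c11 (id 7, lev 1), c24 (id 11, lev 1).
Iteration 2: lev < 1 fails for all current rows; recursion stops.
SUM(lev) = 0 + 1 + 1 + 1 = 3.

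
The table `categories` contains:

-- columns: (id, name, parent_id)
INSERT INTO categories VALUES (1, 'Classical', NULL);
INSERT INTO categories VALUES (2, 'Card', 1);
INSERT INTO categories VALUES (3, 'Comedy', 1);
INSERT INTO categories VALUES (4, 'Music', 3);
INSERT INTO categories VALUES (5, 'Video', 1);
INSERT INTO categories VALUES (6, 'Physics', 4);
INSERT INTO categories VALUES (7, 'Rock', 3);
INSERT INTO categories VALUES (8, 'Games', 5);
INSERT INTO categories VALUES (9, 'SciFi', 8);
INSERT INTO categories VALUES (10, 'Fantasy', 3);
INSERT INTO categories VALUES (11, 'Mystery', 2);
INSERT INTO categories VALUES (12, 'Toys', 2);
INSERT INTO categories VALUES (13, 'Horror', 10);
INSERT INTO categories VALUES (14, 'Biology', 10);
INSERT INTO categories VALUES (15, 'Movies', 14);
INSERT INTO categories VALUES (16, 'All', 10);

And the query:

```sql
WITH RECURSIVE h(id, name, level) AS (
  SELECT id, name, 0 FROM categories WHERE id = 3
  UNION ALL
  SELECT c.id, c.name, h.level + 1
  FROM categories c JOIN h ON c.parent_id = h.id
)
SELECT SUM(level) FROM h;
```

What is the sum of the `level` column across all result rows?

14

Base: id=3 (Comedy) at level 0.
Iteration 1: rows with parent_id in {3} -> Music (id 4, level 1), Rock (id 7, level 1), Fantasy (id 10, level 1).
Iteration 2: rows with parent_id in {4,7,10} -> Physics (id 6, level 2), Horror (id 13, level 2), Biology (id 14, level 2), All (id 16, level 2).
Iteration 3: rows with parent_id in {6,13,14,16} -> Movies (id 15, level 3).
Iteration 4: no rows with parent_id in {15}; recursion stops.
SUM(level) = 0 + 1 + 1 + 1 + 2 + 2 + 2 + 2 + 3 = 14.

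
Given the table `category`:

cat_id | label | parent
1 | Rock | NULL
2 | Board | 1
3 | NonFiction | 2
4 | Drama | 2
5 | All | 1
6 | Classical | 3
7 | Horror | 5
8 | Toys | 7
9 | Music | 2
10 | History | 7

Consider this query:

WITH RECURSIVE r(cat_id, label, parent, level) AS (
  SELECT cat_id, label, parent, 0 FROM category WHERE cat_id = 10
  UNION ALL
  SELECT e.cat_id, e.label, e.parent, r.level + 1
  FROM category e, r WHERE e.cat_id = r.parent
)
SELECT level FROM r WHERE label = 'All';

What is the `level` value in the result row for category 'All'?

Base: cat_id=10 (History), parent=7, level 0.
Iteration 1: join on cat_id=7 -> Horror (id 7, parent=5, level 1).
Iteration 2: join on cat_id=5 -> All (id 5, parent=1, level 2).
Iteration 3: join on cat_id=1 -> Rock (id 1, parent=NULL, level 3).
Iteration 4: parent is NULL; no match; recursion stops.

2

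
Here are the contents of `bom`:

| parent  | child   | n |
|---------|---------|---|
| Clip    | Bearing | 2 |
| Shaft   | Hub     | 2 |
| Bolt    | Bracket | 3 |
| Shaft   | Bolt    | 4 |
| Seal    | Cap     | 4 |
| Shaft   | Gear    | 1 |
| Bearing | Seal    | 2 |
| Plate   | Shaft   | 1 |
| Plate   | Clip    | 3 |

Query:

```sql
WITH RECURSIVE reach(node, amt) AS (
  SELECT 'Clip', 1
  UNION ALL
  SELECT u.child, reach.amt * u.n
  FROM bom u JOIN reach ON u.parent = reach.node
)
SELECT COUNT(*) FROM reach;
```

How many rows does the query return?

Base: (Clip, amt=1).
Iteration 1: components of {Clip} -> Bearing = 1*2 = 2.
Iteration 2: components of {Bearing} -> Seal = 2*2 = 4.
Iteration 3: components of {Seal} -> Cap = 4*4 = 16.
Iteration 4: no further components; recursion stops.
Total rows emitted: 4.

4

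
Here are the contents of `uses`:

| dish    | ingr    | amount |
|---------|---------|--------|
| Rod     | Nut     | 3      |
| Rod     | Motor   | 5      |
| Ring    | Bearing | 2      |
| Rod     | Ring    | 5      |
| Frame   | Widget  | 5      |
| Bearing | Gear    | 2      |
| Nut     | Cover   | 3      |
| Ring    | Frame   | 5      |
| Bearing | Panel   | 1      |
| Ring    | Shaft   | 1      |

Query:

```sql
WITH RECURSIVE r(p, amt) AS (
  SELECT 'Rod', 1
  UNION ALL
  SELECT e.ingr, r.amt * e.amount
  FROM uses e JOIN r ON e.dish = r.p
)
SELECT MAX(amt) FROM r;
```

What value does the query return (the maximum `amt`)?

Base: (Rod, amt=1).
Iteration 1: components of {Rod} -> Motor = 1*5 = 5, Nut = 1*3 = 3, Ring = 1*5 = 5.
Iteration 2: components of {Motor,Nut,Ring} -> Bearing = 5*2 = 10, Cover = 3*3 = 9, Frame = 5*5 = 25, Shaft = 5*1 = 5.
Iteration 3: components of {Bearing,Cover,Frame,Shaft} -> Gear = 10*2 = 20, Panel = 10*1 = 10, Widget = 25*5 = 125.
Iteration 4: no further components; recursion stops.
amt values: 1, 5, 5, 3, 25, 5, 10, 9, 125, 20, 10; the maximum is 125.

125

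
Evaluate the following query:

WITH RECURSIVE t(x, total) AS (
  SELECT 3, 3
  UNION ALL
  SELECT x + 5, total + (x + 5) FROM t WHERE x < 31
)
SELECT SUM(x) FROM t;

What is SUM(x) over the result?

126

Base: x=3, total=3.
Iteration 1: 3 < 31 holds -> x = 3 + 5 = 8, total = 3 + 8 = 11.
Iteration 2: 8 < 31 holds -> x = 8 + 5 = 13, total = 11 + 13 = 24.
Iteration 3: 13 < 31 holds -> x = 13 + 5 = 18, total = 24 + 18 = 42.
Iteration 4: 18 < 31 holds -> x = 18 + 5 = 23, total = 42 + 23 = 65.
Iteration 5: 23 < 31 holds -> x = 23 + 5 = 28, total = 65 + 28 = 93.
Iteration 6: 28 < 31 holds -> x = 28 + 5 = 33, total = 93 + 33 = 126.
Iteration 7: 33 < 31 fails; recursion stops.
SUM(x) = 3 + 8 + 13 + 18 + 23 + 28 + 33 = 126.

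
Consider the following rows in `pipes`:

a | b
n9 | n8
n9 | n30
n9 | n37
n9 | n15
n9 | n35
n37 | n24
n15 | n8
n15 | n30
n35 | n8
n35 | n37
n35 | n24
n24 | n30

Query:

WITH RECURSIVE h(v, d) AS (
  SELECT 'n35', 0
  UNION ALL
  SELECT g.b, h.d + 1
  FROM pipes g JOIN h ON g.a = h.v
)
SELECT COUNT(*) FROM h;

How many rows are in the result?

7

Base: (n35, d=0).
Iteration 1: edges from {n35} -> (n24, d=1), (n37, d=1), (n8, d=1).
Iteration 2: edges from {n24,n37,n8} -> (n24, d=2), (n30, d=2).
Iteration 3: edges from {n24,n30} -> (n30, d=3).
Iteration 4: no outgoing edges from {n30}; recursion stops.
Total rows emitted: 7.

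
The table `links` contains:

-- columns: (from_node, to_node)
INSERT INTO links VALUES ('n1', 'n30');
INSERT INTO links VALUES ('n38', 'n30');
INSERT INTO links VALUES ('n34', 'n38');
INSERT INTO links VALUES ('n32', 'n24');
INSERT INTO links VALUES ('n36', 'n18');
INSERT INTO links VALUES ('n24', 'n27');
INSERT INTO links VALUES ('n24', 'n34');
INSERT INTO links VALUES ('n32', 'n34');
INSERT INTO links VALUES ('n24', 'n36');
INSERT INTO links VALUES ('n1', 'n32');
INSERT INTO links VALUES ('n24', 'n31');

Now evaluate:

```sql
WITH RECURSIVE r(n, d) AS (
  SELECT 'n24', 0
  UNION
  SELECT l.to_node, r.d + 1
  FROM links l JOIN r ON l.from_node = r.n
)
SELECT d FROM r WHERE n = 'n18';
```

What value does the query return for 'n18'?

2

Base: (n24, d=0).
Iteration 1: edges from {n24} -> (n27, d=1), (n31, d=1), (n34, d=1), (n36, d=1).
Iteration 2: edges from {n27,n31,n34,n36} -> (n18, d=2), (n38, d=2).
Iteration 3: edges from {n18,n38} -> (n30, d=3).
Iteration 4: no outgoing edges from {n30}; recursion stops.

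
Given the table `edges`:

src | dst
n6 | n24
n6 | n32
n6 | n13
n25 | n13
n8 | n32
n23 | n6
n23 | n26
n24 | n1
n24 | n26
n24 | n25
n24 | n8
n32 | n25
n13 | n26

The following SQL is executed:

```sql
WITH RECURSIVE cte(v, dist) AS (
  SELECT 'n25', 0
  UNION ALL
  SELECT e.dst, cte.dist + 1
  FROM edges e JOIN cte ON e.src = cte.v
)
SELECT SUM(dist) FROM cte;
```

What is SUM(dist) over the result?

Base: (n25, dist=0).
Iteration 1: edges from {n25} -> (n13, dist=1).
Iteration 2: edges from {n13} -> (n26, dist=2).
Iteration 3: no outgoing edges from {n26}; recursion stops.
SUM(dist) = 0 + 1 + 2 = 3.

3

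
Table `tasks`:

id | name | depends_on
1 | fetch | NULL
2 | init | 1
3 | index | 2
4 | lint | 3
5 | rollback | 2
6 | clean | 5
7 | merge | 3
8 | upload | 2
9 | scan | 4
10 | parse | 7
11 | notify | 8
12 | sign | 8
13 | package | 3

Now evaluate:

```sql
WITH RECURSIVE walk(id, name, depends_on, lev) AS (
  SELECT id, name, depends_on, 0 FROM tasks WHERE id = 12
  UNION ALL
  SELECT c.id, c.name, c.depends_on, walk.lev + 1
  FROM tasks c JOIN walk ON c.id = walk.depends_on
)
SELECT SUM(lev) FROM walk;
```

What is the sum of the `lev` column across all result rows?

Base: id=12 (sign), depends_on=8, lev 0.
Iteration 1: join on id=8 -> upload (id 8, depends_on=2, lev 1).
Iteration 2: join on id=2 -> init (id 2, depends_on=1, lev 2).
Iteration 3: join on id=1 -> fetch (id 1, depends_on=NULL, lev 3).
Iteration 4: depends_on is NULL; no match; recursion stops.
SUM(lev) = 0 + 1 + 2 + 3 = 6.

6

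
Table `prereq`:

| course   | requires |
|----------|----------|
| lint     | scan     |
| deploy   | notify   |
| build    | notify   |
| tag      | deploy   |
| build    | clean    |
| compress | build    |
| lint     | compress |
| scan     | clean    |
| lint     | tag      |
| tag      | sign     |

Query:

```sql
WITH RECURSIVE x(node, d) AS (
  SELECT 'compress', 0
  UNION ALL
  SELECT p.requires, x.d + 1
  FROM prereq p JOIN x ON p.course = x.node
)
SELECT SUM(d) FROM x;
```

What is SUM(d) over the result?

5

Base: (compress, d=0).
Iteration 1: edges from {compress} -> (build, d=1).
Iteration 2: edges from {build} -> (clean, d=2), (notify, d=2).
Iteration 3: no outgoing edges from {clean,notify}; recursion stops.
SUM(d) = 0 + 1 + 2 + 2 = 5.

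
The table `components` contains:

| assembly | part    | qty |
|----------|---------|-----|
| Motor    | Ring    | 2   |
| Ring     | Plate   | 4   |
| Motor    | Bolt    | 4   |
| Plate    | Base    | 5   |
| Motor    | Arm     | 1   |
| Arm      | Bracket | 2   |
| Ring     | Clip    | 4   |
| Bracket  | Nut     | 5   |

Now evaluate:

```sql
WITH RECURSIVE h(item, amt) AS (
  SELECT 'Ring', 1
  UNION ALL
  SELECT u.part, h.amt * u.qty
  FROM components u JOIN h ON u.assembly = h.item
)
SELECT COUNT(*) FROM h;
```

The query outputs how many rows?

Base: (Ring, amt=1).
Iteration 1: components of {Ring} -> Clip = 1*4 = 4, Plate = 1*4 = 4.
Iteration 2: components of {Clip,Plate} -> Base = 4*5 = 20.
Iteration 3: no further components; recursion stops.
Total rows emitted: 4.

4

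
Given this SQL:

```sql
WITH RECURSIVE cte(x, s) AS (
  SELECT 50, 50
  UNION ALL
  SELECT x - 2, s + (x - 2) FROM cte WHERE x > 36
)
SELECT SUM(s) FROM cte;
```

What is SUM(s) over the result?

Base: x=50, s=50.
Iteration 1: 50 > 36 holds -> x = 50 - 2 = 48, s = 50 + 48 = 98.
Iteration 2: 48 > 36 holds -> x = 48 - 2 = 46, s = 98 + 46 = 144.
Iteration 3: 46 > 36 holds -> x = 46 - 2 = 44, s = 144 + 44 = 188.
Iteration 4: 44 > 36 holds -> x = 44 - 2 = 42, s = 188 + 42 = 230.
Iteration 5: 42 > 36 holds -> x = 42 - 2 = 40, s = 230 + 40 = 270.
Iteration 6: 40 > 36 holds -> x = 40 - 2 = 38, s = 270 + 38 = 308.
Iteration 7: 38 > 36 holds -> x = 38 - 2 = 36, s = 308 + 36 = 344.
Iteration 8: 36 > 36 fails; recursion stops.
SUM(s) = 50 + 98 + 144 + 188 + 230 + 270 + 308 + 344 = 1632.

1632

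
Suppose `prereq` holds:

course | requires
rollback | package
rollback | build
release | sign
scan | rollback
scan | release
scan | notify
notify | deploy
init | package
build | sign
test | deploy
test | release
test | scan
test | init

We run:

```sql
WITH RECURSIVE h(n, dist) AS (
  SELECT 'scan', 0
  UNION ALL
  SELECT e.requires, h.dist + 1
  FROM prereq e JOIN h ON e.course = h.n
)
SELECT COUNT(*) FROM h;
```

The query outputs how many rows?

Base: (scan, dist=0).
Iteration 1: edges from {scan} -> (notify, dist=1), (release, dist=1), (rollback, dist=1).
Iteration 2: edges from {notify,release,rollback} -> (build, dist=2), (deploy, dist=2), (package, dist=2), (sign, dist=2).
Iteration 3: edges from {build,deploy,package,sign} -> (sign, dist=3).
Iteration 4: no outgoing edges from {sign}; recursion stops.
Total rows emitted: 9.

9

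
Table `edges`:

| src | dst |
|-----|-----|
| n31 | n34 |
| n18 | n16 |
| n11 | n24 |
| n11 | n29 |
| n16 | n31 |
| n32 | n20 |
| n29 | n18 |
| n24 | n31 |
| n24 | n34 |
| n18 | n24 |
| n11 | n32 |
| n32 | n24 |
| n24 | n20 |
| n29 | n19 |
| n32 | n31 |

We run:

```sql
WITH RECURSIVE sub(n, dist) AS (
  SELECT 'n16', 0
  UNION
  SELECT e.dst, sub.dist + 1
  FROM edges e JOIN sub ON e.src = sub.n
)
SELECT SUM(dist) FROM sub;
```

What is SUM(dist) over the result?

3

Base: (n16, dist=0).
Iteration 1: edges from {n16} -> (n31, dist=1).
Iteration 2: edges from {n31} -> (n34, dist=2).
Iteration 3: no outgoing edges from {n34}; recursion stops.
SUM(dist) = 0 + 1 + 2 = 3.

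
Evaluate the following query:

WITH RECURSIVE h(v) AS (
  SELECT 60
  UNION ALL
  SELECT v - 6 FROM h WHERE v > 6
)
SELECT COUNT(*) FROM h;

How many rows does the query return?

Base: v=60.
Iteration 1: 60 > 6 holds -> v = 60 - 6 = 54.
Iteration 2: 54 > 6 holds -> v = 54 - 6 = 48.
Iteration 3: 48 > 6 holds -> v = 48 - 6 = 42.
Iteration 4: 42 > 6 holds -> v = 42 - 6 = 36.
Iteration 5: 36 > 6 holds -> v = 36 - 6 = 30.
Iteration 6: 30 > 6 holds -> v = 30 - 6 = 24.
Iteration 7: 24 > 6 holds -> v = 24 - 6 = 18.
Iteration 8: 18 > 6 holds -> v = 18 - 6 = 12.
Iteration 9: 12 > 6 holds -> v = 12 - 6 = 6.
Iteration 10: 6 > 6 fails; recursion stops.
Total rows emitted: 10.

10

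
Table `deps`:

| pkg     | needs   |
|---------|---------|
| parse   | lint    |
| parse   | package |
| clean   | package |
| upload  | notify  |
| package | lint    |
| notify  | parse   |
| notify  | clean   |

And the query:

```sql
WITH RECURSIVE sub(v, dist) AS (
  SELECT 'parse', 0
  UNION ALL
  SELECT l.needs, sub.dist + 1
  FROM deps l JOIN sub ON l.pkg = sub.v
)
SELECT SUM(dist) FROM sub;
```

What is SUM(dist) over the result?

Base: (parse, dist=0).
Iteration 1: edges from {parse} -> (lint, dist=1), (package, dist=1).
Iteration 2: edges from {lint,package} -> (lint, dist=2).
Iteration 3: no outgoing edges from {lint}; recursion stops.
SUM(dist) = 0 + 1 + 1 + 2 = 4.

4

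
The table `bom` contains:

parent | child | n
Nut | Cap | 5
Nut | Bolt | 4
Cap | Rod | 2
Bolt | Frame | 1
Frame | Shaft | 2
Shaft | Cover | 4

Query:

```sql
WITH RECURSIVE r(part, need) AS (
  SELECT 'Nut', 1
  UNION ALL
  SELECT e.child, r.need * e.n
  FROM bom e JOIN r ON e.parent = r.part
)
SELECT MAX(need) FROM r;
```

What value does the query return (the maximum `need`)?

32

Base: (Nut, need=1).
Iteration 1: components of {Nut} -> Bolt = 1*4 = 4, Cap = 1*5 = 5.
Iteration 2: components of {Bolt,Cap} -> Frame = 4*1 = 4, Rod = 5*2 = 10.
Iteration 3: components of {Frame,Rod} -> Shaft = 4*2 = 8.
Iteration 4: components of {Shaft} -> Cover = 8*4 = 32.
Iteration 5: no further components; recursion stops.
need values: 1, 5, 4, 10, 4, 8, 32; the maximum is 32.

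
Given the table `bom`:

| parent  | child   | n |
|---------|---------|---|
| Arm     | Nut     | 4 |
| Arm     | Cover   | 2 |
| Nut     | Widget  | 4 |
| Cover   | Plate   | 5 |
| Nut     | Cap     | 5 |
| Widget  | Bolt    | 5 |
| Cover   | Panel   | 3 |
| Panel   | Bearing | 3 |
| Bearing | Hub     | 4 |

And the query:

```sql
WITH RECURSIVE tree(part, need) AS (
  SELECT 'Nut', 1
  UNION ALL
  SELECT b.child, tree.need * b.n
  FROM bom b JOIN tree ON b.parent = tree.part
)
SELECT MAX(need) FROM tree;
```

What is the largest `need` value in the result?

20

Base: (Nut, need=1).
Iteration 1: components of {Nut} -> Cap = 1*5 = 5, Widget = 1*4 = 4.
Iteration 2: components of {Cap,Widget} -> Bolt = 4*5 = 20.
Iteration 3: no further components; recursion stops.
need values: 1, 4, 5, 20; the maximum is 20.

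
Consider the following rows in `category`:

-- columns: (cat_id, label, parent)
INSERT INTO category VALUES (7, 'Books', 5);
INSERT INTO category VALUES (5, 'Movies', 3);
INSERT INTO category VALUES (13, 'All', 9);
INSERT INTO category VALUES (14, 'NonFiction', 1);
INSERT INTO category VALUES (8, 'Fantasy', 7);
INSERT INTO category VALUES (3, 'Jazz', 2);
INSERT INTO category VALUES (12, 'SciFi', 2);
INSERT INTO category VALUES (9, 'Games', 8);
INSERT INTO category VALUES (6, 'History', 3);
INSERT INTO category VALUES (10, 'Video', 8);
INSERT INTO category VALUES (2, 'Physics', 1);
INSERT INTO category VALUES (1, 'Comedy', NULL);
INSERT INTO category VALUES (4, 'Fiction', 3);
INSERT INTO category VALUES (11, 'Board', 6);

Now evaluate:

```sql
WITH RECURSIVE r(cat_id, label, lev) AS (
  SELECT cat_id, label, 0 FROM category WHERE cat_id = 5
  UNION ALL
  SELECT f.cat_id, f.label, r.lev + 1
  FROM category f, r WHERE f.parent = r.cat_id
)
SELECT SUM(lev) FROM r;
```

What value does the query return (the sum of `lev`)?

13

Base: cat_id=5 (Movies) at lev 0.
Iteration 1: rows with parent in {5} -> Books (id 7, lev 1).
Iteration 2: rows with parent in {7} -> Fantasy (id 8, lev 2).
Iteration 3: rows with parent in {8} -> Games (id 9, lev 3), Video (id 10, lev 3).
Iteration 4: rows with parent in {9,10} -> All (id 13, lev 4).
Iteration 5: no rows with parent in {13}; recursion stops.
SUM(lev) = 0 + 1 + 2 + 3 + 3 + 4 = 13.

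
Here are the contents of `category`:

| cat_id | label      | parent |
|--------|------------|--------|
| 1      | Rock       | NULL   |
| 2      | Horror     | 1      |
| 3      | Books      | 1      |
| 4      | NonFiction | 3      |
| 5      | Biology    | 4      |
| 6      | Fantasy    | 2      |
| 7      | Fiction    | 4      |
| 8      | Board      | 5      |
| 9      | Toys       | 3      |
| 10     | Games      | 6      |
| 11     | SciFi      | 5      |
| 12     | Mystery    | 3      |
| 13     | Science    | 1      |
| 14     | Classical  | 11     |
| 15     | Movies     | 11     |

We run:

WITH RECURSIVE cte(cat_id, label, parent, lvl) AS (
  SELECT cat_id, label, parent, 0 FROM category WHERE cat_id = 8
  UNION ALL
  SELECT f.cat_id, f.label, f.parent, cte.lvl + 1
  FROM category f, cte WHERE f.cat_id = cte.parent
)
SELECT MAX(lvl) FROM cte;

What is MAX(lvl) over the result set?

Base: cat_id=8 (Board), parent=5, lvl 0.
Iteration 1: join on cat_id=5 -> Biology (id 5, parent=4, lvl 1).
Iteration 2: join on cat_id=4 -> NonFiction (id 4, parent=3, lvl 2).
Iteration 3: join on cat_id=3 -> Books (id 3, parent=1, lvl 3).
Iteration 4: join on cat_id=1 -> Rock (id 1, parent=NULL, lvl 4).
Iteration 5: parent is NULL; no match; recursion stops.
lvl values: 0, 1, 2, 3, 4; the maximum is 4.

4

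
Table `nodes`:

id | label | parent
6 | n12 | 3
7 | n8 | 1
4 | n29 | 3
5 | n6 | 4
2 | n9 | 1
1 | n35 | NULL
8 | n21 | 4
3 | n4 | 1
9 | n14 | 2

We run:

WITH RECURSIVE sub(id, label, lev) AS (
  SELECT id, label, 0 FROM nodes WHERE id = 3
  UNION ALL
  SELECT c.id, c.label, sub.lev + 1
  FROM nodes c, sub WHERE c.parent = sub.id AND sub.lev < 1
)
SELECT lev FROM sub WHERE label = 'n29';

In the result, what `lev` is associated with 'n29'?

Base: id=3 (n4) at lev 0.
Iteration 1: rows with parent in {3} -> n29 (id 4, lev 1), n12 (id 6, lev 1).
Iteration 2: lev < 1 fails for all current rows; recursion stops.

1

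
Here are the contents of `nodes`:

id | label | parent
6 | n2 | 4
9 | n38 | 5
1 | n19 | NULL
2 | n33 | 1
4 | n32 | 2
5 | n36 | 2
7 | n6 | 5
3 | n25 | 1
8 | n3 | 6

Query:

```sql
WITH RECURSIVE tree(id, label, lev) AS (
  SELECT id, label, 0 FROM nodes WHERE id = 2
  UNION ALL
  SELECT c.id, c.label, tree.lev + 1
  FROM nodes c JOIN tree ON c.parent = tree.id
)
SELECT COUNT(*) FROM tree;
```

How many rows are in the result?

Base: id=2 (n33) at lev 0.
Iteration 1: rows with parent in {2} -> n32 (id 4, lev 1), n36 (id 5, lev 1).
Iteration 2: rows with parent in {4,5} -> n2 (id 6, lev 2), n6 (id 7, lev 2), n38 (id 9, lev 2).
Iteration 3: rows with parent in {6,7,9} -> n3 (id 8, lev 3).
Iteration 4: no rows with parent in {8}; recursion stops.
Total rows emitted: 7.

7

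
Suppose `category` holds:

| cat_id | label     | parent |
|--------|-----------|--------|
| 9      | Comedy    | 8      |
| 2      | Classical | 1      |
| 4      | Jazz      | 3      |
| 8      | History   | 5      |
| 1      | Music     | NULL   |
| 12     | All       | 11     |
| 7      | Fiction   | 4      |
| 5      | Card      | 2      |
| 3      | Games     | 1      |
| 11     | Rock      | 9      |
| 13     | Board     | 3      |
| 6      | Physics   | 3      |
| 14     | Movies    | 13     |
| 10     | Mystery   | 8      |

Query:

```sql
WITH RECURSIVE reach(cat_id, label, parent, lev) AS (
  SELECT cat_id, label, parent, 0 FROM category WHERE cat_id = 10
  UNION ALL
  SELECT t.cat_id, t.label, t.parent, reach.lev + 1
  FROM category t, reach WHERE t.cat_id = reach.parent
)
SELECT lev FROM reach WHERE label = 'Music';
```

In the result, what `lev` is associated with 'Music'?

Base: cat_id=10 (Mystery), parent=8, lev 0.
Iteration 1: join on cat_id=8 -> History (id 8, parent=5, lev 1).
Iteration 2: join on cat_id=5 -> Card (id 5, parent=2, lev 2).
Iteration 3: join on cat_id=2 -> Classical (id 2, parent=1, lev 3).
Iteration 4: join on cat_id=1 -> Music (id 1, parent=NULL, lev 4).
Iteration 5: parent is NULL; no match; recursion stops.

4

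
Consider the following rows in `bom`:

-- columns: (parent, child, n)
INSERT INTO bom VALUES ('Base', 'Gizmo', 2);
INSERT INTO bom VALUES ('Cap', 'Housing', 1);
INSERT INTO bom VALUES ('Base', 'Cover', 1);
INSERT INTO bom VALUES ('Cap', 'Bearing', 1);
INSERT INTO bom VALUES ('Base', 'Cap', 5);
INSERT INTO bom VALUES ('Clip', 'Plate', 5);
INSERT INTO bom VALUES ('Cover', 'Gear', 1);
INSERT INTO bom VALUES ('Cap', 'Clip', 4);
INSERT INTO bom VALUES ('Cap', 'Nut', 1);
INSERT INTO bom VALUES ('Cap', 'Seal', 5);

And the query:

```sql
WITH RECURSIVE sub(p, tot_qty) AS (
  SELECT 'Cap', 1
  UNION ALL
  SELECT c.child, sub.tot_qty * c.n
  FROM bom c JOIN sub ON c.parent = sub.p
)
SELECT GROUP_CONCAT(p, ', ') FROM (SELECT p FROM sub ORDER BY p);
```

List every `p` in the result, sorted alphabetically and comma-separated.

Bearing, Cap, Clip, Housing, Nut, Plate, Seal

Base: (Cap, tot_qty=1).
Iteration 1: components of {Cap} -> Bearing = 1*1 = 1, Clip = 1*4 = 4, Housing = 1*1 = 1, Nut = 1*1 = 1, Seal = 1*5 = 5.
Iteration 2: components of {Bearing,Clip,Housing,Nut,Seal} -> Plate = 4*5 = 20.
Iteration 3: no further components; recursion stops.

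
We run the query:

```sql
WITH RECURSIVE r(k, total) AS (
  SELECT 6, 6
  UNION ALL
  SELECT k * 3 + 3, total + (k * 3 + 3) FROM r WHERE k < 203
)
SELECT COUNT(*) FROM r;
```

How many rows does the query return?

5

Base: k=6, total=6.
Iteration 1: 6 < 203 holds -> k = 6 * 3 + 3 = 21, total = 6 + 21 = 27.
Iteration 2: 21 < 203 holds -> k = 21 * 3 + 3 = 66, total = 27 + 66 = 93.
Iteration 3: 66 < 203 holds -> k = 66 * 3 + 3 = 201, total = 93 + 201 = 294.
Iteration 4: 201 < 203 holds -> k = 201 * 3 + 3 = 606, total = 294 + 606 = 900.
Iteration 5: 606 < 203 fails; recursion stops.
Total rows emitted: 5.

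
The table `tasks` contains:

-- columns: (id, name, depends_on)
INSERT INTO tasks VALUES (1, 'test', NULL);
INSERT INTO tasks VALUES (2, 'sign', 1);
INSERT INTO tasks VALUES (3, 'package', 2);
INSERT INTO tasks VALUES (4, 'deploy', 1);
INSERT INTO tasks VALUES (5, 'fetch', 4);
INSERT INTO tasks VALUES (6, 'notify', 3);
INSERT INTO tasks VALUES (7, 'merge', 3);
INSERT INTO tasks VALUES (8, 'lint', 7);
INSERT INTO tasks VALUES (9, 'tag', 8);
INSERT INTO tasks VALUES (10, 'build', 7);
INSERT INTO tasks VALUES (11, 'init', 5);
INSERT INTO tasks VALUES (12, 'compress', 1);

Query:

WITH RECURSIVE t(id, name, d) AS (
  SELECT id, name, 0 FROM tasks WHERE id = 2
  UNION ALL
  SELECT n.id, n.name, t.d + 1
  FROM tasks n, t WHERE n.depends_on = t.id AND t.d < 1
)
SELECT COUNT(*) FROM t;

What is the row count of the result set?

Base: id=2 (sign) at d 0.
Iteration 1: rows with depends_on in {2} -> package (id 3, d 1).
Iteration 2: d < 1 fails for all current rows; recursion stops.
Total rows emitted: 2.

2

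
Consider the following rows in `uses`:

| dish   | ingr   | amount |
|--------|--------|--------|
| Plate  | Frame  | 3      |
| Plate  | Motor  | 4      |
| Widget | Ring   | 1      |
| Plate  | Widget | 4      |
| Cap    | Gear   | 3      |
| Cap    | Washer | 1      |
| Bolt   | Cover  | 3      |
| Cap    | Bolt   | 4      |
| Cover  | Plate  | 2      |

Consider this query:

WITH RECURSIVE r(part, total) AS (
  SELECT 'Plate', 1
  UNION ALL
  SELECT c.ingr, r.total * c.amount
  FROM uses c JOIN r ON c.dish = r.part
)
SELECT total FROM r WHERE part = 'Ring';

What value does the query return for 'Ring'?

4

Base: (Plate, total=1).
Iteration 1: components of {Plate} -> Frame = 1*3 = 3, Motor = 1*4 = 4, Widget = 1*4 = 4.
Iteration 2: components of {Frame,Motor,Widget} -> Ring = 4*1 = 4.
Iteration 3: no further components; recursion stops.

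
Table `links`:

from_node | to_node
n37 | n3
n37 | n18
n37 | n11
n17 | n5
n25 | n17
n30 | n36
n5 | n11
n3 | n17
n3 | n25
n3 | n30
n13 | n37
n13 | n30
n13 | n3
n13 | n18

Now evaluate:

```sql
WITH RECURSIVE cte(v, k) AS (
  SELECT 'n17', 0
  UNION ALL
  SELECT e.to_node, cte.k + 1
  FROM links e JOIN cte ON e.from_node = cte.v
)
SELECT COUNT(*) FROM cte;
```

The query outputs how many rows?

3

Base: (n17, k=0).
Iteration 1: edges from {n17} -> (n5, k=1).
Iteration 2: edges from {n5} -> (n11, k=2).
Iteration 3: no outgoing edges from {n11}; recursion stops.
Total rows emitted: 3.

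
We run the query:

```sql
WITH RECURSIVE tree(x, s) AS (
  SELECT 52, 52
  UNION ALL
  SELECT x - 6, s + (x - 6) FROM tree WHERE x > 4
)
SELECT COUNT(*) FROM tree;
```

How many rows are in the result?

9

Base: x=52, s=52.
Iteration 1: 52 > 4 holds -> x = 52 - 6 = 46, s = 52 + 46 = 98.
Iteration 2: 46 > 4 holds -> x = 46 - 6 = 40, s = 98 + 40 = 138.
Iteration 3: 40 > 4 holds -> x = 40 - 6 = 34, s = 138 + 34 = 172.
Iteration 4: 34 > 4 holds -> x = 34 - 6 = 28, s = 172 + 28 = 200.
Iteration 5: 28 > 4 holds -> x = 28 - 6 = 22, s = 200 + 22 = 222.
Iteration 6: 22 > 4 holds -> x = 22 - 6 = 16, s = 222 + 16 = 238.
Iteration 7: 16 > 4 holds -> x = 16 - 6 = 10, s = 238 + 10 = 248.
Iteration 8: 10 > 4 holds -> x = 10 - 6 = 4, s = 248 + 4 = 252.
Iteration 9: 4 > 4 fails; recursion stops.
Total rows emitted: 9.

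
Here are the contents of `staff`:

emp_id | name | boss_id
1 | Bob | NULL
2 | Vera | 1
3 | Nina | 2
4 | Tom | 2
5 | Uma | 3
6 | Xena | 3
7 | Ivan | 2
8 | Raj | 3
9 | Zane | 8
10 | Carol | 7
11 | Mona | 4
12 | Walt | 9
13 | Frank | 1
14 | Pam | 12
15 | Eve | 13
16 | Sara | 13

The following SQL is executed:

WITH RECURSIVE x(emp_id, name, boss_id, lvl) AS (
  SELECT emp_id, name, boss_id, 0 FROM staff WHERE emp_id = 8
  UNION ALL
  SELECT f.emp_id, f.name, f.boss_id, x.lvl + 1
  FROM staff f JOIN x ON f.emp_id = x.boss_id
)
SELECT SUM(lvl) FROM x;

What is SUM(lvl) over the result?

6

Base: emp_id=8 (Raj), boss_id=3, lvl 0.
Iteration 1: join on emp_id=3 -> Nina (id 3, boss_id=2, lvl 1).
Iteration 2: join on emp_id=2 -> Vera (id 2, boss_id=1, lvl 2).
Iteration 3: join on emp_id=1 -> Bob (id 1, boss_id=NULL, lvl 3).
Iteration 4: boss_id is NULL; no match; recursion stops.
SUM(lvl) = 0 + 1 + 2 + 3 = 6.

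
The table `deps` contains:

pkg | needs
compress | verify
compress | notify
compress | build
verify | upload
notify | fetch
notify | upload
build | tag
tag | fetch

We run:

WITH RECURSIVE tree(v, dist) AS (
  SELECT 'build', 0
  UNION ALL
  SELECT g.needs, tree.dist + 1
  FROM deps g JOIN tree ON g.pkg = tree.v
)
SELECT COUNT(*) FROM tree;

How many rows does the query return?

3

Base: (build, dist=0).
Iteration 1: edges from {build} -> (tag, dist=1).
Iteration 2: edges from {tag} -> (fetch, dist=2).
Iteration 3: no outgoing edges from {fetch}; recursion stops.
Total rows emitted: 3.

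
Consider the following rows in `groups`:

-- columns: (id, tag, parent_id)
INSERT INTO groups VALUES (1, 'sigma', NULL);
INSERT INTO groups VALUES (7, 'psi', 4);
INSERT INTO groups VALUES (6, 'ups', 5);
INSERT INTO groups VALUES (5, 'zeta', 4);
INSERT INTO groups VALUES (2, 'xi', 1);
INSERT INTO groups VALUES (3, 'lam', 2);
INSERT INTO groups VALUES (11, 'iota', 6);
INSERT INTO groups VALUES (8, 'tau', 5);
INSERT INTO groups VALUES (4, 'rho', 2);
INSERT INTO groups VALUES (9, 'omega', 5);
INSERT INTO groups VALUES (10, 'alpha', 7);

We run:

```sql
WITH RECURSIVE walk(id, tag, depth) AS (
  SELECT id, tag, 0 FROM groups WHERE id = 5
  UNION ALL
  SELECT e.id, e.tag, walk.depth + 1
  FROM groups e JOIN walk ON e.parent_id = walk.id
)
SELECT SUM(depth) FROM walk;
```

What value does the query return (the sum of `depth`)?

5

Base: id=5 (zeta) at depth 0.
Iteration 1: rows with parent_id in {5} -> ups (id 6, depth 1), tau (id 8, depth 1), omega (id 9, depth 1).
Iteration 2: rows with parent_id in {6,8,9} -> iota (id 11, depth 2).
Iteration 3: no rows with parent_id in {11}; recursion stops.
SUM(depth) = 0 + 1 + 1 + 1 + 2 = 5.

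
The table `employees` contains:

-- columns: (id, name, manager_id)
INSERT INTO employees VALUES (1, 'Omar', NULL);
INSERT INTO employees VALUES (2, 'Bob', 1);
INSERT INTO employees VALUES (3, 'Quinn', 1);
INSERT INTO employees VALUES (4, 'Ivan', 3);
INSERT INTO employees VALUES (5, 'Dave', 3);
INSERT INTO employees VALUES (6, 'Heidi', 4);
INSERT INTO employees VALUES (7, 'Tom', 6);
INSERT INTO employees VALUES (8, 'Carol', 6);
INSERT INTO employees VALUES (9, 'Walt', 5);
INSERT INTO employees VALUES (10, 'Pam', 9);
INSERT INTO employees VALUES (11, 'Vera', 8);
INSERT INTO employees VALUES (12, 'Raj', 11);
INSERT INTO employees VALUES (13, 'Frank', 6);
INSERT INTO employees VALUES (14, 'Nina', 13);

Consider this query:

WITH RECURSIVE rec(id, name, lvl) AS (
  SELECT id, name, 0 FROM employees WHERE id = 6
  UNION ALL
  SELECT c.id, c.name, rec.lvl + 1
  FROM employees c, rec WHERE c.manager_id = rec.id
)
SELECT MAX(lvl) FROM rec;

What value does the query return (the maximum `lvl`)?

Base: id=6 (Heidi) at lvl 0.
Iteration 1: rows with manager_id in {6} -> Tom (id 7, lvl 1), Carol (id 8, lvl 1), Frank (id 13, lvl 1).
Iteration 2: rows with manager_id in {7,8,13} -> Vera (id 11, lvl 2), Nina (id 14, lvl 2).
Iteration 3: rows with manager_id in {11,14} -> Raj (id 12, lvl 3).
Iteration 4: no rows with manager_id in {12}; recursion stops.
lvl values: 0, 1, 1, 1, 2, 2, 3; the maximum is 3.

3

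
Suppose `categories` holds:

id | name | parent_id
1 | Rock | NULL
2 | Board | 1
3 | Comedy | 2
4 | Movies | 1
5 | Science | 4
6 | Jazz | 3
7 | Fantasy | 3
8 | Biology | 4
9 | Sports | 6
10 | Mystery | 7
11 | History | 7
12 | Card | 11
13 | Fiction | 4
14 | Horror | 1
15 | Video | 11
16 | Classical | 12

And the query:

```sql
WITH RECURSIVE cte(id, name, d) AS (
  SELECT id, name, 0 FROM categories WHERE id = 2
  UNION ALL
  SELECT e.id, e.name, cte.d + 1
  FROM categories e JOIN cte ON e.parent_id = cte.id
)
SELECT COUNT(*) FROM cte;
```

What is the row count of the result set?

Base: id=2 (Board) at d 0.
Iteration 1: rows with parent_id in {2} -> Comedy (id 3, d 1).
Iteration 2: rows with parent_id in {3} -> Jazz (id 6, d 2), Fantasy (id 7, d 2).
Iteration 3: rows with parent_id in {6,7} -> Sports (id 9, d 3), Mystery (id 10, d 3), History (id 11, d 3).
Iteration 4: rows with parent_id in {9,10,11} -> Card (id 12, d 4), Video (id 15, d 4).
Iteration 5: rows with parent_id in {12,15} -> Classical (id 16, d 5).
Iteration 6: no rows with parent_id in {16}; recursion stops.
Total rows emitted: 10.

10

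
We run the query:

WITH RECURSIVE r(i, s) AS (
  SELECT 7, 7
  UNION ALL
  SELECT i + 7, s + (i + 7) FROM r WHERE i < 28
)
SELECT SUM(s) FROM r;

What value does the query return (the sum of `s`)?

140

Base: i=7, s=7.
Iteration 1: 7 < 28 holds -> i = 7 + 7 = 14, s = 7 + 14 = 21.
Iteration 2: 14 < 28 holds -> i = 14 + 7 = 21, s = 21 + 21 = 42.
Iteration 3: 21 < 28 holds -> i = 21 + 7 = 28, s = 42 + 28 = 70.
Iteration 4: 28 < 28 fails; recursion stops.
SUM(s) = 7 + 21 + 42 + 70 = 140.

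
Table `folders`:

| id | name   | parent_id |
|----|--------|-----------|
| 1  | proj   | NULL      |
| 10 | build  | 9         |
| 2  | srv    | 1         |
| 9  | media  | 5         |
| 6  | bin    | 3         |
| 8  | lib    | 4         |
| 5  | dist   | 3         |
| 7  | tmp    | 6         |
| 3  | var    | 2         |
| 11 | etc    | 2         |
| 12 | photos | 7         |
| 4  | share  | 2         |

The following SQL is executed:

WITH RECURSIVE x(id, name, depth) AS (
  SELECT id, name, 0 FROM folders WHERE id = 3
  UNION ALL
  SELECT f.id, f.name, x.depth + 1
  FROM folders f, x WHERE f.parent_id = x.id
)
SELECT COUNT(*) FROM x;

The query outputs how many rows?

7

Base: id=3 (var) at depth 0.
Iteration 1: rows with parent_id in {3} -> dist (id 5, depth 1), bin (id 6, depth 1).
Iteration 2: rows with parent_id in {5,6} -> tmp (id 7, depth 2), media (id 9, depth 2).
Iteration 3: rows with parent_id in {7,9} -> build (id 10, depth 3), photos (id 12, depth 3).
Iteration 4: no rows with parent_id in {10,12}; recursion stops.
Total rows emitted: 7.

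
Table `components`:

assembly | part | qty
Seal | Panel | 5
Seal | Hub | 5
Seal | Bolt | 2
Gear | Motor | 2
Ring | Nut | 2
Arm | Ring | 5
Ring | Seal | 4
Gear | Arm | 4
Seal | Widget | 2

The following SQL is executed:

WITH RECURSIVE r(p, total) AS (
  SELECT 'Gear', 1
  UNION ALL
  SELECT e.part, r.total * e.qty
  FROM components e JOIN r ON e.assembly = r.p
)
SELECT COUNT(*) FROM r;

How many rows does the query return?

Base: (Gear, total=1).
Iteration 1: components of {Gear} -> Arm = 1*4 = 4, Motor = 1*2 = 2.
Iteration 2: components of {Arm,Motor} -> Ring = 4*5 = 20.
Iteration 3: components of {Ring} -> Nut = 20*2 = 40, Seal = 20*4 = 80.
Iteration 4: components of {Nut,Seal} -> Bolt = 80*2 = 160, Hub = 80*5 = 400, Panel = 80*5 = 400, Widget = 80*2 = 160.
Iteration 5: no further components; recursion stops.
Total rows emitted: 10.

10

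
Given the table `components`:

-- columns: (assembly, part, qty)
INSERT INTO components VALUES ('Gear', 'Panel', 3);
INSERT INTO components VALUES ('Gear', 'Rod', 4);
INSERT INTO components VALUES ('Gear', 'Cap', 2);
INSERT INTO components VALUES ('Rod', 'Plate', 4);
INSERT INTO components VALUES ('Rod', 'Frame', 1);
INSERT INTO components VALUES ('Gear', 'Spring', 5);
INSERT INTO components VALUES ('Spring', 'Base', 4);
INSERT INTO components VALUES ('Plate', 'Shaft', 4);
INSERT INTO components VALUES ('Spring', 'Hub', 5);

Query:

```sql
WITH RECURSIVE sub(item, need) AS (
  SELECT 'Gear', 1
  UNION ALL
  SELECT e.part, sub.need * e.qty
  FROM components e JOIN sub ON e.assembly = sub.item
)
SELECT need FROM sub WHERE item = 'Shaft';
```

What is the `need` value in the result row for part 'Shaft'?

64

Base: (Gear, need=1).
Iteration 1: components of {Gear} -> Cap = 1*2 = 2, Panel = 1*3 = 3, Rod = 1*4 = 4, Spring = 1*5 = 5.
Iteration 2: components of {Cap,Panel,Rod,Spring} -> Base = 5*4 = 20, Frame = 4*1 = 4, Hub = 5*5 = 25, Plate = 4*4 = 16.
Iteration 3: components of {Base,Frame,Hub,Plate} -> Shaft = 16*4 = 64.
Iteration 4: no further components; recursion stops.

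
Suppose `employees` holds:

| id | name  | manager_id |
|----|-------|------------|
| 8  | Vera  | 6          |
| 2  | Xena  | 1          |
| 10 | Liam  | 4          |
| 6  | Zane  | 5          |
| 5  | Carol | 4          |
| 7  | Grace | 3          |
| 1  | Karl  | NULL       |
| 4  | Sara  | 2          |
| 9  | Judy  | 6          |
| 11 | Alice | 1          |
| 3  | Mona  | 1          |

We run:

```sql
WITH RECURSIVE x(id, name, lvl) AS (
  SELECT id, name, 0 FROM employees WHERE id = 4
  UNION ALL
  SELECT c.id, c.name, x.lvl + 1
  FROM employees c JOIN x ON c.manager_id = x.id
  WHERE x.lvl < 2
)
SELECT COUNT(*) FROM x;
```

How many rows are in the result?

Base: id=4 (Sara) at lvl 0.
Iteration 1: rows with manager_id in {4} -> Carol (id 5, lvl 1), Liam (id 10, lvl 1).
Iteration 2: rows with manager_id in {5,10} -> Zane (id 6, lvl 2).
Iteration 3: lvl < 2 fails for all current rows; recursion stops.
Total rows emitted: 4.

4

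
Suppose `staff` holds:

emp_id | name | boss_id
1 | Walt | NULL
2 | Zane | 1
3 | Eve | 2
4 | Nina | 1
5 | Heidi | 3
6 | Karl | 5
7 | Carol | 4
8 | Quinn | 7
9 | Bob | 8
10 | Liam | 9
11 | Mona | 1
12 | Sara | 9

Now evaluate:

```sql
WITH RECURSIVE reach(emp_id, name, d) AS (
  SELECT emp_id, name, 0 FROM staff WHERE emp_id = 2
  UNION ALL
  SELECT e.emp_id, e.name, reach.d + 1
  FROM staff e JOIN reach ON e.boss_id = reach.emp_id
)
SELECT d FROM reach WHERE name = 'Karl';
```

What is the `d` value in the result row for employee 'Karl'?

Base: emp_id=2 (Zane) at d 0.
Iteration 1: rows with boss_id in {2} -> Eve (id 3, d 1).
Iteration 2: rows with boss_id in {3} -> Heidi (id 5, d 2).
Iteration 3: rows with boss_id in {5} -> Karl (id 6, d 3).
Iteration 4: no rows with boss_id in {6}; recursion stops.

3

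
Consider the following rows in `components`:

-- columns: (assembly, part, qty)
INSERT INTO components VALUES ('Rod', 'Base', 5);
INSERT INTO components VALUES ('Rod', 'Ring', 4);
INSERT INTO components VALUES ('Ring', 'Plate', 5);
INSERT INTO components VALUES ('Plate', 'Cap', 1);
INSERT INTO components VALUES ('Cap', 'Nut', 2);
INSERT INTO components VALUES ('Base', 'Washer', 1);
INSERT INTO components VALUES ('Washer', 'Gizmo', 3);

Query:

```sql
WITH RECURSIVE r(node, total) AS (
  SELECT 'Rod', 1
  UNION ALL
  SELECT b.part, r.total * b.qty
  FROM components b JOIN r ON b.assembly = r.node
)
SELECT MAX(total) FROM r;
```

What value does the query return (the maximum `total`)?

Base: (Rod, total=1).
Iteration 1: components of {Rod} -> Base = 1*5 = 5, Ring = 1*4 = 4.
Iteration 2: components of {Base,Ring} -> Plate = 4*5 = 20, Washer = 5*1 = 5.
Iteration 3: components of {Plate,Washer} -> Cap = 20*1 = 20, Gizmo = 5*3 = 15.
Iteration 4: components of {Cap,Gizmo} -> Nut = 20*2 = 40.
Iteration 5: no further components; recursion stops.
total values: 1, 5, 4, 5, 20, 15, 20, 40; the maximum is 40.

40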